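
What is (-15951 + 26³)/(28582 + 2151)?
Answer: 1625/30733 ≈ 0.052875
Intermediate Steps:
(-15951 + 26³)/(28582 + 2151) = (-15951 + 17576)/30733 = 1625*(1/30733) = 1625/30733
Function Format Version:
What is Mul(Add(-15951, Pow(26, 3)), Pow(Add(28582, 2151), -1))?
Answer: Rational(1625, 30733) ≈ 0.052875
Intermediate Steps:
Mul(Add(-15951, Pow(26, 3)), Pow(Add(28582, 2151), -1)) = Mul(Add(-15951, 17576), Pow(30733, -1)) = Mul(1625, Rational(1, 30733)) = Rational(1625, 30733)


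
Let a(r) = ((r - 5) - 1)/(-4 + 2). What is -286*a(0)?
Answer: -858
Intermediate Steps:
a(r) = 3 - r/2 (a(r) = ((-5 + r) - 1)/(-2) = (-6 + r)*(-1/2) = 3 - r/2)
-286*a(0) = -286*(3 - 1/2*0) = -286*(3 + 0) = -286*3 = -858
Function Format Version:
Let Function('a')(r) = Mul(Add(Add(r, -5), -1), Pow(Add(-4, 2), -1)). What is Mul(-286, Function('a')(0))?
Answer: -858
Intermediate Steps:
Function('a')(r) = Add(3, Mul(Rational(-1, 2), r)) (Function('a')(r) = Mul(Add(Add(-5, r), -1), Pow(-2, -1)) = Mul(Add(-6, r), Rational(-1, 2)) = Add(3, Mul(Rational(-1, 2), r)))
Mul(-286, Function('a')(0)) = Mul(-286, Add(3, Mul(Rational(-1, 2), 0))) = Mul(-286, Add(3, 0)) = Mul(-286, 3) = -858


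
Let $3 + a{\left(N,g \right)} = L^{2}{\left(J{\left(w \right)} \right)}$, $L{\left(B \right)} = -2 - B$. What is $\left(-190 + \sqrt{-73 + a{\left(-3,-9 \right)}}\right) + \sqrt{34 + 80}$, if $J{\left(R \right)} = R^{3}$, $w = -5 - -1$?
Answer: $-190 + \sqrt{114} + 2 \sqrt{942} \approx -117.94$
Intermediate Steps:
$w = -4$ ($w = -5 + 1 = -4$)
$a{\left(N,g \right)} = 3841$ ($a{\left(N,g \right)} = -3 + \left(-2 - \left(-4\right)^{3}\right)^{2} = -3 + \left(-2 - -64\right)^{2} = -3 + \left(-2 + 64\right)^{2} = -3 + 62^{2} = -3 + 3844 = 3841$)
$\left(-190 + \sqrt{-73 + a{\left(-3,-9 \right)}}\right) + \sqrt{34 + 80} = \left(-190 + \sqrt{-73 + 3841}\right) + \sqrt{34 + 80} = \left(-190 + \sqrt{3768}\right) + \sqrt{114} = \left(-190 + 2 \sqrt{942}\right) + \sqrt{114} = -190 + \sqrt{114} + 2 \sqrt{942}$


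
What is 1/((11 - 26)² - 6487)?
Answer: -1/6262 ≈ -0.00015969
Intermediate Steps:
1/((11 - 26)² - 6487) = 1/((-15)² - 6487) = 1/(225 - 6487) = 1/(-6262) = -1/6262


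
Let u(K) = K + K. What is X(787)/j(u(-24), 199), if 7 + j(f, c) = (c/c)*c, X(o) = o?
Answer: 787/192 ≈ 4.0990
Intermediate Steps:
u(K) = 2*K
j(f, c) = -7 + c (j(f, c) = -7 + (c/c)*c = -7 + 1*c = -7 + c)
X(787)/j(u(-24), 199) = 787/(-7 + 199) = 787/192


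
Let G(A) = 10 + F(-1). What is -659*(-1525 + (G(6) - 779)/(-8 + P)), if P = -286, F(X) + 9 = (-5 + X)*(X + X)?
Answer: 147478928/147 ≈ 1.0033e+6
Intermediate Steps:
F(X) = -9 + 2*X*(-5 + X) (F(X) = -9 + (-5 + X)*(X + X) = -9 + (-5 + X)*(2*X) = -9 + 2*X*(-5 + X))
G(A) = 13 (G(A) = 10 + (-9 - 10*(-1) + 2*(-1)²) = 10 + (-9 + 10 + 2*1) = 10 + (-9 + 10 + 2) = 10 + 3 = 13)
-659*(-1525 + (G(6) - 779)/(-8 + P)) = -659*(-1525 + (13 - 779)/(-8 - 286)) = -659*(-1525 - 766/(-294)) = -659*(-1525 - 766*(-1/294)) = -659*(-1525 + 383/147) = -659*(-223792/147) = 147478928/147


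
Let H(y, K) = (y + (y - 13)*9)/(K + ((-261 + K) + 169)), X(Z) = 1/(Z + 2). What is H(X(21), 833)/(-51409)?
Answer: 2681/1861108618 ≈ 1.4405e-6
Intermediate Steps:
X(Z) = 1/(2 + Z)
H(y, K) = (-117 + 10*y)/(-92 + 2*K) (H(y, K) = (y + (-13 + y)*9)/(K + (-92 + K)) = (y + (-117 + 9*y))/(-92 + 2*K) = (-117 + 10*y)/(-92 + 2*K))
H(X(21), 833)/(-51409) = ((-117 + 10/(2 + 21))/(2*(-46 + 833)))/(-51409) = ((1/2)*(-117 + 10/23)/787)*(-1/51409) = ((1/2)*(1/787)*(-117 + 10*(1/23)))*(-1/51409) = ((1/2)*(1/787)*(-117 + 10/23))*(-1/51409) = ((1/2)*(1/787)*(-2681/23))*(-1/51409) = -2681/36202*(-1/51409) = 2681/1861108618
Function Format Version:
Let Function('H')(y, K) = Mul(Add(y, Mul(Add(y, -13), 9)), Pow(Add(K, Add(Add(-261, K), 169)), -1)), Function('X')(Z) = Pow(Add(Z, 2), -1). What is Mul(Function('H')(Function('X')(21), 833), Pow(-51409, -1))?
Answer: Rational(2681, 1861108618) ≈ 1.4405e-6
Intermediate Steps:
Function('X')(Z) = Pow(Add(2, Z), -1)
Function('H')(y, K) = Mul(Pow(Add(-92, Mul(2, K)), -1), Add(-117, Mul(10, y))) (Function('H')(y, K) = Mul(Add(y, Mul(Add(-13, y), 9)), Pow(Add(K, Add(-92, K)), -1)) = Mul(Add(y, Add(-117, Mul(9, y))), Pow(Add(-92, Mul(2, K)), -1)) = Mul(Add(-117, Mul(10, y)), Pow(Add(-92, Mul(2, K)), -1)) = Mul(Pow(Add(-92, Mul(2, K)), -1), Add(-117, Mul(10, y))))
Mul(Function('H')(Function('X')(21), 833), Pow(-51409, -1)) = Mul(Mul(Rational(1, 2), Pow(Add(-46, 833), -1), Add(-117, Mul(10, Pow(Add(2, 21), -1)))), Pow(-51409, -1)) = Mul(Mul(Rational(1, 2), Pow(787, -1), Add(-117, Mul(10, Pow(23, -1)))), Rational(-1, 51409)) = Mul(Mul(Rational(1, 2), Rational(1, 787), Add(-117, Mul(10, Rational(1, 23)))), Rational(-1, 51409)) = Mul(Mul(Rational(1, 2), Rational(1, 787), Add(-117, Rational(10, 23))), Rational(-1, 51409)) = Mul(Mul(Rational(1, 2), Rational(1, 787), Rational(-2681, 23)), Rational(-1, 51409)) = Mul(Rational(-2681, 36202), Rational(-1, 51409)) = Rational(2681, 1861108618)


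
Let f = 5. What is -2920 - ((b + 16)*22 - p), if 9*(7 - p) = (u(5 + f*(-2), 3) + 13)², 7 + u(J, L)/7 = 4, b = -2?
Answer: -29053/9 ≈ -3228.1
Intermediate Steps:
u(J, L) = -21 (u(J, L) = -49 + 7*4 = -49 + 28 = -21)
p = -⅑ (p = 7 - (-21 + 13)²/9 = 7 - ⅑*(-8)² = 7 - ⅑*64 = 7 - 64/9 = -⅑ ≈ -0.11111)
-2920 - ((b + 16)*22 - p) = -2920 - ((-2 + 16)*22 - 1*(-⅑)) = -2920 - (14*22 + ⅑) = -2920 - (308 + ⅑) = -2920 - 1*2773/9 = -2920 - 2773/9 = -29053/9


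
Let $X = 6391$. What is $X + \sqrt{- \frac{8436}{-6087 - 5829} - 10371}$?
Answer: $6391 + \frac{10 i \sqrt{102256161}}{993} \approx 6391.0 + 101.83 i$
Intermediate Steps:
$X + \sqrt{- \frac{8436}{-6087 - 5829} - 10371} = 6391 + \sqrt{- \frac{8436}{-6087 - 5829} - 10371} = 6391 + \sqrt{- \frac{8436}{-11916} - 10371} = 6391 + \sqrt{\left(-8436\right) \left(- \frac{1}{11916}\right) - 10371} = 6391 + \sqrt{\frac{703}{993} - 10371} = 6391 + \sqrt{- \frac{10297700}{993}} = 6391 + \frac{10 i \sqrt{102256161}}{993}$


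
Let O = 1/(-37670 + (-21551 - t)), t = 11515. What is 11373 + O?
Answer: 804480527/70736 ≈ 11373.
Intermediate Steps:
O = -1/70736 (O = 1/(-37670 + (-21551 - 1*11515)) = 1/(-37670 + (-21551 - 11515)) = 1/(-37670 - 33066) = 1/(-70736) = -1/70736 ≈ -1.4137e-5)
11373 + O = 11373 - 1/70736 = 804480527/70736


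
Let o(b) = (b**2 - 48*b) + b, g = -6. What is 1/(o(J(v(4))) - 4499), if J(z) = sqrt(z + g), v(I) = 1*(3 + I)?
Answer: -1/4545 ≈ -0.00022002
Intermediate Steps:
v(I) = 3 + I
J(z) = sqrt(-6 + z) (J(z) = sqrt(z - 6) = sqrt(-6 + z))
o(b) = b**2 - 47*b
1/(o(J(v(4))) - 4499) = 1/(sqrt(-6 + (3 + 4))*(-47 + sqrt(-6 + (3 + 4))) - 4499) = 1/(sqrt(-6 + 7)*(-47 + sqrt(-6 + 7)) - 4499) = 1/(sqrt(1)*(-47 + sqrt(1)) - 4499) = 1/(1*(-47 + 1) - 4499) = 1/(1*(-46) - 4499) = 1/(-46 - 4499) = 1/(-4545) = -1/4545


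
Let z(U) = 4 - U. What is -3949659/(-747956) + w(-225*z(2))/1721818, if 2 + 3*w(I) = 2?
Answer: 3949659/747956 ≈ 5.2806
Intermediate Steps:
w(I) = 0 (w(I) = -2/3 + (1/3)*2 = -2/3 + 2/3 = 0)
-3949659/(-747956) + w(-225*z(2))/1721818 = -3949659/(-747956) + 0/1721818 = -3949659*(-1/747956) + 0*(1/1721818) = 3949659/747956 + 0 = 3949659/747956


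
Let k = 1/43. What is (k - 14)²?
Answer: 361201/1849 ≈ 195.35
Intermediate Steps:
k = 1/43 ≈ 0.023256
(k - 14)² = (1/43 - 14)² = (-601/43)² = 361201/1849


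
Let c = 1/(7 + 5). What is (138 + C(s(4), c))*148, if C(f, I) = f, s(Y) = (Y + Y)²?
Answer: 29896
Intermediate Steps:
c = 1/12 ≈ 0.083333
s(Y) = 4*Y² (s(Y) = (2*Y)² = 4*Y²)
(138 + C(s(4), c))*148 = (138 + 4*4²)*148 = (138 + 4*16)*148 = (138 + 64)*148 = 202*148 = 29896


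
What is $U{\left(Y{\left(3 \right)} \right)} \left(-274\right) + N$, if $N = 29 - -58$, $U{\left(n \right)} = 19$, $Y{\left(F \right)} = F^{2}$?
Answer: $-5119$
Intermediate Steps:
$N = 87$ ($N = 29 + 58 = 87$)
$U{\left(Y{\left(3 \right)} \right)} \left(-274\right) + N = 19 \left(-274\right) + 87 = -5206 + 87 = -5119$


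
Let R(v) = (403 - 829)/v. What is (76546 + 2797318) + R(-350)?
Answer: 502926413/175 ≈ 2.8739e+6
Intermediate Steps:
R(v) = -426/v
(76546 + 2797318) + R(-350) = (76546 + 2797318) - 426/(-350) = 2873864 - 426*(-1/350) = 2873864 + 213/175 = 502926413/175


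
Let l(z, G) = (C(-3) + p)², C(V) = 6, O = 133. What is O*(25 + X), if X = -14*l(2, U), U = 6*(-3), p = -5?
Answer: 1463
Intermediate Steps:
U = -18
l(z, G) = 1 (l(z, G) = (6 - 5)² = 1² = 1)
X = -14 (X = -14*1 = -14)
O*(25 + X) = 133*(25 - 14) = 133*11 = 1463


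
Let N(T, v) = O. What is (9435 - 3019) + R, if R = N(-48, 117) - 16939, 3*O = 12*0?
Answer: -10523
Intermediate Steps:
O = 0 (O = (12*0)/3 = (1/3)*0 = 0)
N(T, v) = 0
R = -16939 (R = 0 - 16939 = -16939)
(9435 - 3019) + R = (9435 - 3019) - 16939 = 6416 - 16939 = -10523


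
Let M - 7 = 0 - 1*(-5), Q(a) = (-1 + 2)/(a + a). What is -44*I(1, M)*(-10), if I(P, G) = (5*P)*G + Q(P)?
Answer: 26620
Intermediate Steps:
Q(a) = 1/(2*a)
M = 12 (M = 7 + (0 - 1*(-5)) = 7 + (0 + 5) = 7 + 5 = 12)
I(P, G) = 1/(2*P) + 5*G*P (I(P, G) = (5*P)*G + 1/(2*P) = 5*G*P + 1/(2*P) = 1/(2*P) + 5*G*P)
-44*I(1, M)*(-10) = -44*((1/2)/1 + 5*12*1)*(-10) = -44*((1/2)*1 + 60)*(-10) = -44*(1/2 + 60)*(-10) = -44*121/2*(-10) = -2662*(-10) = 26620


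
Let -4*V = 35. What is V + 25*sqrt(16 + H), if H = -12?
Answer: 165/4 ≈ 41.250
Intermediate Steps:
V = -35/4 (V = -1/4*35 = -35/4 ≈ -8.7500)
V + 25*sqrt(16 + H) = -35/4 + 25*sqrt(16 - 12) = -35/4 + 25*sqrt(4) = -35/4 + 25*2 = -35/4 + 50 = 165/4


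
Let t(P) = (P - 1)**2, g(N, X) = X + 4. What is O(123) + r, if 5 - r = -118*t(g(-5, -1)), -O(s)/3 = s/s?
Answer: 474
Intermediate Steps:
g(N, X) = 4 + X
O(s) = -3 (O(s) = -3*s/s = -3*1 = -3)
t(P) = (-1 + P)**2
r = 477 (r = 5 - (-118)*(-1 + (4 - 1))**2 = 5 - (-118)*(-1 + 3)**2 = 5 - (-118)*2**2 = 5 - (-118)*4 = 5 - 1*(-472) = 5 + 472 = 477)
O(123) + r = -3 + 477 = 474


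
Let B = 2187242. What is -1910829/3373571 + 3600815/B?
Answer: 7968159616747/7378816181182 ≈ 1.0799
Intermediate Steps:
-1910829/3373571 + 3600815/B = -1910829/3373571 + 3600815/2187242 = 7968159616747/7378816181182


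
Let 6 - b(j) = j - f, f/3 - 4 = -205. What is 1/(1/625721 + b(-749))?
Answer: 625721/95109593 ≈ 0.0065789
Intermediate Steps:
f = -603 (f = 12 + 3*(-205) = 12 - 615 = -603)
b(j) = -597 - j (b(j) = 6 - (j - 1*(-603)) = 6 - (j + 603) = 6 - (603 + j) = 6 + (-603 - j) = -597 - j)
1/(1/625721 + b(-749)) = 1/(1/625721 + (-597 - 1*(-749))) = 1/(1/625721 + (-597 + 749)) = 1/(1/625721 + 152) = 1/(95109593/625721) = 625721/95109593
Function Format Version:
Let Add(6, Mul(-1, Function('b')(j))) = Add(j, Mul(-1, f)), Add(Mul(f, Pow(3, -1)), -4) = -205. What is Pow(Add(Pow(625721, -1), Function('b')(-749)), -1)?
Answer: Rational(625721, 95109593) ≈ 0.0065789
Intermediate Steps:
f = -603 (f = Add(12, Mul(3, -205)) = Add(12, -615) = -603)
Function('b')(j) = Add(-597, Mul(-1, j)) (Function('b')(j) = Add(6, Mul(-1, Add(j, Mul(-1, -603)))) = Add(6, Mul(-1, Add(j, 603))) = Add(6, Mul(-1, Add(603, j))) = Add(6, Add(-603, Mul(-1, j))) = Add(-597, Mul(-1, j)))
Pow(Add(Pow(625721, -1), Function('b')(-749)), -1) = Pow(Add(Pow(625721, -1), Add(-597, Mul(-1, -749))), -1) = Pow(Add(Rational(1, 625721), Add(-597, 749)), -1) = Pow(Add(Rational(1, 625721), 152), -1) = Pow(Rational(95109593, 625721), -1) = Rational(625721, 95109593)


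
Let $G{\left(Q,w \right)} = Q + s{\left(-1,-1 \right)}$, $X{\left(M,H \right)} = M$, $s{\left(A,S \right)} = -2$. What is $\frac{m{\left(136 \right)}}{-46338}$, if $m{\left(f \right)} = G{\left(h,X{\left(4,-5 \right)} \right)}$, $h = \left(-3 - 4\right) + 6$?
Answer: $\frac{1}{15446} \approx 6.4742 \cdot 10^{-5}$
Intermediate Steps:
$h = -1$ ($h = \left(-3 - 4\right) + 6 = -7 + 6 = -1$)
$G{\left(Q,w \right)} = -2 + Q$ ($G{\left(Q,w \right)} = Q - 2 = -2 + Q$)
$m{\left(f \right)} = -3$ ($m{\left(f \right)} = -2 - 1 = -3$)
$\frac{m{\left(136 \right)}}{-46338} = - \frac{3}{-46338} = \left(-3\right) \left(- \frac{1}{46338}\right) = \frac{1}{15446}$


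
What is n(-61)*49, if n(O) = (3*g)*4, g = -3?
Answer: -1764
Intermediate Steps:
n(O) = -36 (n(O) = (3*(-3))*4 = -9*4 = -36)
n(-61)*49 = -36*49 = -1764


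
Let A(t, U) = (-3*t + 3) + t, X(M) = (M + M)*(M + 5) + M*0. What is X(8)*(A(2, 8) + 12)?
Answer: 2288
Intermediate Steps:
X(M) = 2*M*(5 + M) (X(M) = (2*M)*(5 + M) + 0 = 2*M*(5 + M) + 0 = 2*M*(5 + M))
A(t, U) = 3 - 2*t (A(t, U) = (3 - 3*t) + t = 3 - 2*t)
X(8)*(A(2, 8) + 12) = (2*8*(5 + 8))*((3 - 2*2) + 12) = (2*8*13)*((3 - 4) + 12) = 208*(-1 + 12) = 208*11 = 2288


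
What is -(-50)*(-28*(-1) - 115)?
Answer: -4350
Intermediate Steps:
-(-50)*(-28*(-1) - 115) = -(-50)*(28 - 115) = -(-50)*(-87) = -1*4350 = -4350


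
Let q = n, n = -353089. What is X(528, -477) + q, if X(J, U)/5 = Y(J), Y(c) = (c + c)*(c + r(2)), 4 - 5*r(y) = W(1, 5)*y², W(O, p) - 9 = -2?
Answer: 2409407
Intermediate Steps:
W(O, p) = 7 (W(O, p) = 9 - 2 = 7)
r(y) = ⅘ - 7*y²/5
Y(c) = 2*c*(-24/5 + c) (Y(c) = (c + c)*(c + (⅘ - 7/5*2²)) = (2*c)*(c + (⅘ - 7/5*4)) = (2*c)*(c + (⅘ - 28/5)) = (2*c)*(c - 24/5) = (2*c)*(-24/5 + c) = 2*c*(-24/5 + c))
X(J, U) = 2*J*(-24 + 5*J) (X(J, U) = 5*(2*J*(-24 + 5*J)/5) = 2*J*(-24 + 5*J))
q = -353089
X(528, -477) + q = 2*528*(-24 + 5*528) - 353089 = 2*528*(-24 + 2640) - 353089 = 2*528*2616 - 353089 = 2762496 - 353089 = 2409407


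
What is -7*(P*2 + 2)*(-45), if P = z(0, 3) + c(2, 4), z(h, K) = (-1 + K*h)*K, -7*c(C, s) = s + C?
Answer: -1800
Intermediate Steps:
c(C, s) = -C/7 - s/7 (c(C, s) = -(s + C)/7 = -(C + s)/7 = -C/7 - s/7)
z(h, K) = K*(-1 + K*h)
P = -27/7 (P = 3*(-1 + 3*0) + (-⅐*2 - ⅐*4) = 3*(-1 + 0) + (-2/7 - 4/7) = 3*(-1) - 6/7 = -3 - 6/7 = -27/7 ≈ -3.8571)
-7*(P*2 + 2)*(-45) = -7*(-27/7*2 + 2)*(-45) = -7*(-54/7 + 2)*(-45) = -7*(-40/7)*(-45) = 40*(-45) = -1800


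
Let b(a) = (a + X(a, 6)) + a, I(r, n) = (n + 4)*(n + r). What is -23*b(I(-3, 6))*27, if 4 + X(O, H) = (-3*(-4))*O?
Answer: -258336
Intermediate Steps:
X(O, H) = -4 + 12*O (X(O, H) = -4 + (-3*(-4))*O = -4 + 12*O)
I(r, n) = (4 + n)*(n + r)
b(a) = -4 + 14*a (b(a) = (a + (-4 + 12*a)) + a = (-4 + 13*a) + a = -4 + 14*a)
-23*b(I(-3, 6))*27 = -23*(-4 + 14*(6² + 4*6 + 4*(-3) + 6*(-3)))*27 = -23*(-4 + 14*(36 + 24 - 12 - 18))*27 = -23*(-4 + 14*30)*27 = -23*(-4 + 420)*27 = -23*416*27 = -9568*27 = -258336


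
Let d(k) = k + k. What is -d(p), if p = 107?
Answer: -214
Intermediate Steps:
d(k) = 2*k
-d(p) = -2*107 = -1*214 = -214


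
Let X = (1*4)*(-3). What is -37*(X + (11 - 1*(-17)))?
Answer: -592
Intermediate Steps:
X = -12 (X = 4*(-3) = -12)
-37*(X + (11 - 1*(-17))) = -37*(-12 + (11 - 1*(-17))) = -37*(-12 + (11 + 17)) = -37*(-12 + 28) = -37*16 = -592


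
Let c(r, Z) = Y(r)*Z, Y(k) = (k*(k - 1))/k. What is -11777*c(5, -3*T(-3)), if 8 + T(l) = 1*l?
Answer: -1554564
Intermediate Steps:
T(l) = -8 + l (T(l) = -8 + 1*l = -8 + l)
Y(k) = -1 + k (Y(k) = (k*(-1 + k))/k = -1 + k)
c(r, Z) = Z*(-1 + r) (c(r, Z) = (-1 + r)*Z = Z*(-1 + r))
-11777*c(5, -3*T(-3)) = -11777*(-3*(-8 - 3))*(-1 + 5) = -11777*(-3*(-11))*4 = -388641*4 = -11777*132 = -1554564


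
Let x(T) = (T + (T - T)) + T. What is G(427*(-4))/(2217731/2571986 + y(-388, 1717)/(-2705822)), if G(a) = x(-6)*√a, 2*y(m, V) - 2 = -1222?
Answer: -27837345209968*I*√427/1000392373557 ≈ -575.0*I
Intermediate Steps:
y(m, V) = -610 (y(m, V) = 1 + (½)*(-1222) = 1 - 611 = -610)
x(T) = 2*T (x(T) = (T + 0) + T = T + T = 2*T)
G(a) = -12*√a (G(a) = (2*(-6))*√a = -12*√a)
G(427*(-4))/(2217731/2571986 + y(-388, 1717)/(-2705822)) = (-12*2*I*√427)/(2217731/2571986 - 610/(-2705822)) = (-24*I*√427)/(2217731*(1/2571986) - 610*(-1/2705822)) = (-24*I*√427)/(2217731/2571986 + 305/1352911) = (-24*I*√427)/(3001177120671/3479668151246) = -24*I*√427*(3479668151246/3001177120671) = -27837345209968*I*√427/1000392373557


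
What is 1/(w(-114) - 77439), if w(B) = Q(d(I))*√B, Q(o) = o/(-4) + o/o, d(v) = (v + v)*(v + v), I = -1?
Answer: -1/77439 ≈ -1.2913e-5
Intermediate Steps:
d(v) = 4*v² (d(v) = (2*v)*(2*v) = 4*v²)
Q(o) = 1 - o/4 (Q(o) = o*(-¼) + 1 = -o/4 + 1 = 1 - o/4)
w(B) = 0 (w(B) = (1 - (-1)²)*√B = (1 - 1)*√B = 0*√B = 0)
1/(w(-114) - 77439) = 1/(0 - 77439) = 1/(-77439) = -1/77439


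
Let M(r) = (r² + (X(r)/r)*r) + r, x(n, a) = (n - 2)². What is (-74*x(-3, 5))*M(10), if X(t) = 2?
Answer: -207200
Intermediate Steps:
x(n, a) = (-2 + n)²
M(r) = 2 + r + r² (M(r) = (r² + (2/r)*r) + r = (r² + 2) + r = (2 + r²) + r = 2 + r + r²)
(-74*x(-3, 5))*M(10) = (-74*(-2 - 3)²)*(2 + 10 + 10²) = (-74*(-5)²)*(2 + 10 + 100) = -74*25*112 = -1850*112 = -207200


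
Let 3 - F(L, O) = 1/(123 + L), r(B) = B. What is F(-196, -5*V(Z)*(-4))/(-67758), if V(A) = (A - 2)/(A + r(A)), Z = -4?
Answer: -110/2473167 ≈ -4.4477e-5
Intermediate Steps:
V(A) = (-2 + A)/(2*A) (V(A) = (A - 2)/(A + A) = (-2 + A)/((2*A)) = (-2 + A)*(1/(2*A)) = (-2 + A)/(2*A))
F(L, O) = 3 - 1/(123 + L)
F(-196, -5*V(Z)*(-4))/(-67758) = ((368 + 3*(-196))/(123 - 196))/(-67758) = ((368 - 588)/(-73))*(-1/67758) = -1/73*(-220)*(-1/67758) = (220/73)*(-1/67758) = -110/2473167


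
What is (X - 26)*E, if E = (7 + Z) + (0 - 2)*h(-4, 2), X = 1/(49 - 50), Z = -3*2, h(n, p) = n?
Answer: -243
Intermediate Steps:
Z = -6
X = -1 (X = 1/(-1) = -1)
E = 9 (E = (7 - 6) + (0 - 2)*(-4) = 1 - 2*(-4) = 1 + 8 = 9)
(X - 26)*E = (-1 - 26)*9 = -27*9 = -243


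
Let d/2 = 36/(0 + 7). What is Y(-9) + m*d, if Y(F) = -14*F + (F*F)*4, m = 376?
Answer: 30222/7 ≈ 4317.4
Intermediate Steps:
Y(F) = -14*F + 4*F² (Y(F) = -14*F + F²*4 = -14*F + 4*F²)
d = 72/7 (d = 2*(36/(0 + 7)) = 2*(36/7) = 72/7 ≈ 10.286)
Y(-9) + m*d = 2*(-9)*(-7 + 2*(-9)) + 376*(72/7) = 2*(-9)*(-7 - 18) + 27072/7 = 2*(-9)*(-25) + 27072/7 = 450 + 27072/7 = 30222/7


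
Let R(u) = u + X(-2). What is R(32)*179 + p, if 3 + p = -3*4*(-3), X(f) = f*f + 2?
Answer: 6835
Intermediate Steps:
X(f) = 2 + f² (X(f) = f² + 2 = 2 + f²)
R(u) = 6 + u (R(u) = u + (2 + (-2)²) = u + (2 + 4) = u + 6 = 6 + u)
p = 33 (p = -3 - 3*4*(-3) = -3 - 12*(-3) = -3 + 36 = 33)
R(32)*179 + p = (6 + 32)*179 + 33 = 38*179 + 33 = 6802 + 33 = 6835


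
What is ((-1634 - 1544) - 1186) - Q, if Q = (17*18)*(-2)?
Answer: -3752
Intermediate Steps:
Q = -612 (Q = 306*(-2) = -612)
((-1634 - 1544) - 1186) - Q = ((-1634 - 1544) - 1186) - 1*(-612) = (-3178 - 1186) + 612 = -4364 + 612 = -3752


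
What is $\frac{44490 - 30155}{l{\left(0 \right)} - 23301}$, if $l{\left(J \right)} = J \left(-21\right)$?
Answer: $- \frac{14335}{23301} \approx -0.61521$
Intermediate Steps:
$l{\left(J \right)} = - 21 J$
$\frac{44490 - 30155}{l{\left(0 \right)} - 23301} = \frac{44490 - 30155}{\left(-21\right) 0 - 23301} = \frac{14335}{0 - 23301} = \frac{14335}{-23301} = 14335 \left(- \frac{1}{23301}\right) = - \frac{14335}{23301}$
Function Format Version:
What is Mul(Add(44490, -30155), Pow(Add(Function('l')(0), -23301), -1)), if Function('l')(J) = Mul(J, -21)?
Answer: Rational(-14335, 23301) ≈ -0.61521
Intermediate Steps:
Function('l')(J) = Mul(-21, J)
Mul(Add(44490, -30155), Pow(Add(Function('l')(0), -23301), -1)) = Mul(Add(44490, -30155), Pow(Add(Mul(-21, 0), -23301), -1)) = Mul(14335, Pow(Add(0, -23301), -1)) = Mul(14335, Pow(-23301, -1)) = Mul(14335, Rational(-1, 23301)) = Rational(-14335, 23301)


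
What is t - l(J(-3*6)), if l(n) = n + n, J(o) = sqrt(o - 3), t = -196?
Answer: -196 - 2*I*sqrt(21) ≈ -196.0 - 9.1651*I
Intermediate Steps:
J(o) = sqrt(-3 + o)
l(n) = 2*n
t - l(J(-3*6)) = -196 - 2*sqrt(-3 - 3*6) = -196 - 2*sqrt(-3 - 18) = -196 - 2*sqrt(-21) = -196 - 2*I*sqrt(21)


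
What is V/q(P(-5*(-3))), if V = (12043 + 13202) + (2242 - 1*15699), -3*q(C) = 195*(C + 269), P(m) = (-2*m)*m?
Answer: 11788/11765 ≈ 1.0020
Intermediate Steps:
P(m) = -2*m²
q(C) = -17485 - 65*C (q(C) = -65*(C + 269) = -65*(269 + C) = -(52455 + 195*C)/3 = -17485 - 65*C)
V = 11788 (V = 25245 + (2242 - 15699) = 25245 - 13457 = 11788)
V/q(P(-5*(-3))) = 11788/(-17485 - (-130)*(-5*(-3))²) = 11788/(-17485 - (-130)*15²) = 11788/(-17485 - (-130)*225) = 11788/(-17485 - 65*(-450)) = 11788/(-17485 + 29250) = 11788/11765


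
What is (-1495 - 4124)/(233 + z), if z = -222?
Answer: -5619/11 ≈ -510.82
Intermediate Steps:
(-1495 - 4124)/(233 + z) = (-1495 - 4124)/(233 - 222) = -5619/11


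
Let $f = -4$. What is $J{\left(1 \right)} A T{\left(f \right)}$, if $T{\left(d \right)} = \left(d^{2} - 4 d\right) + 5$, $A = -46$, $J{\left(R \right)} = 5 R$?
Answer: $-8510$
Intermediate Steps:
$T{\left(d \right)} = 5 + d^{2} - 4 d$
$J{\left(1 \right)} A T{\left(f \right)} = 5 \cdot 1 \left(-46\right) \left(5 + \left(-4\right)^{2} - -16\right) = 5 \left(-46\right) \left(5 + 16 + 16\right) = \left(-230\right) 37 = -8510$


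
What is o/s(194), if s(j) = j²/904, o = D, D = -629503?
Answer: -142267678/9409 ≈ -15120.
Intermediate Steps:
o = -629503
s(j) = j²/904
o/s(194) = -629503/((1/904)*194²) = -629503/((1/904)*37636) = -629503/9409/226 = -629503*226/9409 = -142267678/9409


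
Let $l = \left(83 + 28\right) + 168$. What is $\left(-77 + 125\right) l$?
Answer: $13392$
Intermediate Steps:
$l = 279$ ($l = 111 + 168 = 279$)
$\left(-77 + 125\right) l = \left(-77 + 125\right) 279 = 48 \cdot 279 = 13392$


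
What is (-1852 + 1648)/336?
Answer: -17/28 ≈ -0.60714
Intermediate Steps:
(-1852 + 1648)/336 = -204*1/336 = -17/28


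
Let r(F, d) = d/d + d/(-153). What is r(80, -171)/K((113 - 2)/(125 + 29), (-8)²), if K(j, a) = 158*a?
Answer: 9/42976 ≈ 0.00020942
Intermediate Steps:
r(F, d) = 1 - d/153 (r(F, d) = 1 + d*(-1/153) = 1 - d/153)
r(80, -171)/K((113 - 2)/(125 + 29), (-8)²) = (1 - 1/153*(-171))/((158*(-8)²)) = (1 + 19/17)/((158*64)) = (36/17)/10112 = (36/17)*(1/10112) = 9/42976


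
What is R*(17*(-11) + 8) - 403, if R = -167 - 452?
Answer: 110398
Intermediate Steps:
R = -619
R*(17*(-11) + 8) - 403 = -619*(17*(-11) + 8) - 403 = -619*(-187 + 8) - 403 = -619*(-179) - 403 = 110801 - 403 = 110398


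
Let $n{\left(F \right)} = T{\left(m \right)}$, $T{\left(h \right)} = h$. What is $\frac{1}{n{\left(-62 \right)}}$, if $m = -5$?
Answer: $- \frac{1}{5} \approx -0.2$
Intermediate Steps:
$n{\left(F \right)} = -5$
$\frac{1}{n{\left(-62 \right)}} = \frac{1}{-5} = - \frac{1}{5}$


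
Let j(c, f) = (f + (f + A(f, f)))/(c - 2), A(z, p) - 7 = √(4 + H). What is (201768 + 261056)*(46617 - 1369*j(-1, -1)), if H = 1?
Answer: 67894429504/3 + 633606056*√5/3 ≈ 2.3104e+10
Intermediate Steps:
A(z, p) = 7 + √5 (A(z, p) = 7 + √(4 + 1) = 7 + √5)
j(c, f) = (7 + √5 + 2*f)/(-2 + c) (j(c, f) = (f + (f + (7 + √5)))/(c - 2) = (f + (7 + f + √5))/(-2 + c) = (7 + √5 + 2*f)/(-2 + c))
(201768 + 261056)*(46617 - 1369*j(-1, -1)) = (201768 + 261056)*(46617 - 1369*(7 + √5 + 2*(-1))/(-2 - 1)) = 462824*(46617 - 1369*(7 + √5 - 2)/(-3)) = 462824*(46617 - (-1369)*(5 + √5)/3) = 462824*(46617 - 1369*(-5/3 - √5/3)) = 462824*(46617 + (6845/3 + 1369*√5/3)) = 462824*(146696/3 + 1369*√5/3) = 67894429504/3 + 633606056*√5/3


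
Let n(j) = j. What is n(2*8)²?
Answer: 256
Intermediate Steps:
n(2*8)² = (2*8)² = 16² = 256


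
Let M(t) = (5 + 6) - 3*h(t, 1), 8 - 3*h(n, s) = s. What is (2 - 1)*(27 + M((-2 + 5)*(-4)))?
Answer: 31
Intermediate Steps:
h(n, s) = 8/3 - s/3
M(t) = 4 (M(t) = (5 + 6) - 3*(8/3 - ⅓*1) = 11 - 3*(8/3 - ⅓) = 11 - 3*7/3 = 11 - 7 = 4)
(2 - 1)*(27 + M((-2 + 5)*(-4))) = (2 - 1)*(27 + 4) = 1*31 = 31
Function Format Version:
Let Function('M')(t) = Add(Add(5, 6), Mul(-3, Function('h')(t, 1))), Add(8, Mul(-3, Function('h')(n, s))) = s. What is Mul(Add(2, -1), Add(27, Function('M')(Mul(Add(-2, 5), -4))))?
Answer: 31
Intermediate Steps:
Function('h')(n, s) = Add(Rational(8, 3), Mul(Rational(-1, 3), s))
Function('M')(t) = 4 (Function('M')(t) = Add(Add(5, 6), Mul(-3, Add(Rational(8, 3), Mul(Rational(-1, 3), 1)))) = Add(11, Mul(-3, Add(Rational(8, 3), Rational(-1, 3)))) = Add(11, Mul(-3, Rational(7, 3))) = Add(11, -7) = 4)
Mul(Add(2, -1), Add(27, Function('M')(Mul(Add(-2, 5), -4)))) = Mul(Add(2, -1), Add(27, 4)) = Mul(1, 31) = 31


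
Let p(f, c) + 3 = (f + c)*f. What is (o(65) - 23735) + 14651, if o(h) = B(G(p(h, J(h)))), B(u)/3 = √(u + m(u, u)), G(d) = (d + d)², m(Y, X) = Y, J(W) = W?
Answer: -9084 + 50682*√2 ≈ 62591.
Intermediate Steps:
p(f, c) = -3 + f*(c + f) (p(f, c) = -3 + (f + c)*f = -3 + (c + f)*f = -3 + f*(c + f))
G(d) = 4*d² (G(d) = (2*d)² = 4*d²)
B(u) = 3*√2*√u (B(u) = 3*√(u + u) = 3*√(2*u) = 3*(√2*√u) = 3*√2*√u)
o(h) = 6*√2*√((-3 + 2*h²)²) (o(h) = 3*√2*√(4*(-3 + h² + h*h)²) = 3*√2*√(4*(-3 + h² + h²)²) = 3*√2*√(4*(-3 + 2*h²)²) = 3*√2*(2*√((-3 + 2*h²)²)) = 6*√2*√((-3 + 2*h²)²))
(o(65) - 23735) + 14651 = (6*√2*√((-3 + 2*65²)²) - 23735) + 14651 = (6*√2*√((-3 + 2*4225)²) - 23735) + 14651 = (6*√2*√((-3 + 8450)²) - 23735) + 14651 = (6*√2*√(8447²) - 23735) + 14651 = (6*√2*√71351809 - 23735) + 14651 = (6*√2*8447 - 23735) + 14651 = (50682*√2 - 23735) + 14651 = (-23735 + 50682*√2) + 14651 = -9084 + 50682*√2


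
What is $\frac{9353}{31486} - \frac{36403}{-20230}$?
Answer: $\frac{47692716}{22748635} \approx 2.0965$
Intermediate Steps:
$\frac{9353}{31486} - \frac{36403}{-20230} = 9353 \cdot \frac{1}{31486} - - \frac{36403}{20230} = \frac{9353}{31486} + \frac{36403}{20230} = \frac{47692716}{22748635}$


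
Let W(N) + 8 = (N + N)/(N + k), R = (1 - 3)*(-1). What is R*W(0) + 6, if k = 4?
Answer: -10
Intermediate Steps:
R = 2 (R = -2*(-1) = 2)
W(N) = -8 + 2*N/(4 + N) (W(N) = -8 + (N + N)/(N + 4) = -8 + (2*N)/(4 + N) = -8 + 2*N/(4 + N))
R*W(0) + 6 = 2*(2*(-16 - 3*0)/(4 + 0)) + 6 = 2*(2*(-16 + 0)/4) + 6 = 2*(2*(1/4)*(-16)) + 6 = 2*(-8) + 6 = -16 + 6 = -10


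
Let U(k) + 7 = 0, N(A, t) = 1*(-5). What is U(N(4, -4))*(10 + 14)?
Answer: -168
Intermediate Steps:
N(A, t) = -5
U(k) = -7 (U(k) = -7 + 0 = -7)
U(N(4, -4))*(10 + 14) = -7*(10 + 14) = -7*24 = -168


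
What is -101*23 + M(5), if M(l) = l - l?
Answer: -2323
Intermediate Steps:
M(l) = 0
-101*23 + M(5) = -101*23 + 0 = -2323 + 0 = -2323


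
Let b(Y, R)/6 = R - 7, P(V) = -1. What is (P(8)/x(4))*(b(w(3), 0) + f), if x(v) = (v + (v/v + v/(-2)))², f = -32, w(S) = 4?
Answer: 74/9 ≈ 8.2222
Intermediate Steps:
b(Y, R) = -42 + 6*R (b(Y, R) = 6*(R - 7) = 6*(-7 + R) = -42 + 6*R)
x(v) = (1 + v/2)² (x(v) = (v + (1 + v*(-½)))² = (v + (1 - v/2))² = (1 + v/2)²)
(P(8)/x(4))*(b(w(3), 0) + f) = (-1/((2 + 4)²/4))*((-42 + 6*0) - 32) = (-1/((¼)*6²))*((-42 + 0) - 32) = (-1/((¼)*36))*(-42 - 32) = -1/9*(-74) = -1*⅑*(-74) = -⅑*(-74) = 74/9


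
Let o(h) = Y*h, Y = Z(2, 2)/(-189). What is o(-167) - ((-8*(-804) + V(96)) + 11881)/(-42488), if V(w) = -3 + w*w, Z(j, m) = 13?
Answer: 48721931/4015116 ≈ 12.135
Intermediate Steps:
V(w) = -3 + w²
Y = -13/189 (Y = 13/(-189) = 13*(-1/189) = -13/189 ≈ -0.068783)
o(h) = -13*h/189
o(-167) - ((-8*(-804) + V(96)) + 11881)/(-42488) = -13/189*(-167) - ((-8*(-804) + (-3 + 96²)) + 11881)/(-42488) = 2171/189 - ((6432 + (-3 + 9216)) + 11881)*(-1)/42488 = 2171/189 - ((6432 + 9213) + 11881)*(-1)/42488 = 2171/189 - (15645 + 11881)*(-1)/42488 = 2171/189 - 27526*(-1)/42488 = 2171/189 - 1*(-13763/21244) = 2171/189 + 13763/21244 = 48721931/4015116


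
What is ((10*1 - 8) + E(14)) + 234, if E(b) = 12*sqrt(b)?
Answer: 236 + 12*sqrt(14) ≈ 280.90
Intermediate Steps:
((10*1 - 8) + E(14)) + 234 = ((10*1 - 8) + 12*sqrt(14)) + 234 = ((10 - 8) + 12*sqrt(14)) + 234 = (2 + 12*sqrt(14)) + 234 = 236 + 12*sqrt(14)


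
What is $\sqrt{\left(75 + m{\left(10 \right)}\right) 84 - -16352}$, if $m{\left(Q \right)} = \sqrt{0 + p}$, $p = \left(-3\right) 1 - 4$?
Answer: $2 \sqrt{5663 + 21 i \sqrt{7}} \approx 150.51 + 0.73831 i$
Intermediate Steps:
$p = -7$ ($p = -3 - 4 = -7$)
$m{\left(Q \right)} = i \sqrt{7}$ ($m{\left(Q \right)} = \sqrt{0 - 7} = \sqrt{-7} = i \sqrt{7}$)
$\sqrt{\left(75 + m{\left(10 \right)}\right) 84 - -16352} = \sqrt{\left(75 + i \sqrt{7}\right) 84 - -16352} = \sqrt{\left(6300 + 84 i \sqrt{7}\right) + 16352} = \sqrt{22652 + 84 i \sqrt{7}}$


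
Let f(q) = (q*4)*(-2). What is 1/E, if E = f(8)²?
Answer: 1/4096 ≈ 0.00024414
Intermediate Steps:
f(q) = -8*q (f(q) = (4*q)*(-2) = -8*q)
E = 4096 (E = (-8*8)² = (-64)² = 4096)
1/E = 1/4096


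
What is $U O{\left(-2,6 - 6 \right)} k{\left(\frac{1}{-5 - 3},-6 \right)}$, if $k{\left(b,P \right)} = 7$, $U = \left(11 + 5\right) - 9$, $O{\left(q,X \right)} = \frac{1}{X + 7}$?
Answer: $7$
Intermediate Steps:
$O{\left(q,X \right)} = \frac{1}{7 + X}$
$U = 7$ ($U = 16 - 9 = 7$)
$U O{\left(-2,6 - 6 \right)} k{\left(\frac{1}{-5 - 3},-6 \right)} = \frac{7}{7 + \left(6 - 6\right)} 7 = \frac{7}{7 + 0} \cdot 7 = \frac{7}{7} \cdot 7 = 7 \cdot \frac{1}{7} \cdot 7 = 1 \cdot 7 = 7$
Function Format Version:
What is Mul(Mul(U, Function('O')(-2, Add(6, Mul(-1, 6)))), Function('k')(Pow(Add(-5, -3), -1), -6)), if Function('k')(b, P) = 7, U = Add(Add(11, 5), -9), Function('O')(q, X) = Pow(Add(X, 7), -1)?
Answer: 7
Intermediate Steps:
Function('O')(q, X) = Pow(Add(7, X), -1)
U = 7 (U = Add(16, -9) = 7)
Mul(Mul(U, Function('O')(-2, Add(6, Mul(-1, 6)))), Function('k')(Pow(Add(-5, -3), -1), -6)) = Mul(Mul(7, Pow(Add(7, Add(6, Mul(-1, 6))), -1)), 7) = Mul(Mul(7, Pow(Add(7, Add(6, -6)), -1)), 7) = Mul(Mul(7, Pow(Add(7, 0), -1)), 7) = Mul(Mul(7, Pow(7, -1)), 7) = Mul(Mul(7, Rational(1, 7)), 7) = Mul(1, 7) = 7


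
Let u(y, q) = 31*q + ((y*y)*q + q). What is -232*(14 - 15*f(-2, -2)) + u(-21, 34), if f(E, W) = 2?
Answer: 19794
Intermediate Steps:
u(y, q) = 32*q + q*y² (u(y, q) = 31*q + (y²*q + q) = 31*q + (q*y² + q) = 31*q + (q + q*y²) = 32*q + q*y²)
-232*(14 - 15*f(-2, -2)) + u(-21, 34) = -232*(14 - 15*2) + 34*(32 + (-21)²) = -232*(14 - 30) + 34*(32 + 441) = -232*(-16) + 34*473 = 3712 + 16082 = 19794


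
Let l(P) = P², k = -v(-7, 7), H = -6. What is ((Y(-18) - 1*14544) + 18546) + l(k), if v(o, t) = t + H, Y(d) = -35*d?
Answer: 4633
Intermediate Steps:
v(o, t) = -6 + t (v(o, t) = t - 6 = -6 + t)
k = -1 (k = -(-6 + 7) = -1*1 = -1)
((Y(-18) - 1*14544) + 18546) + l(k) = ((-35*(-18) - 1*14544) + 18546) + (-1)² = ((630 - 14544) + 18546) + 1 = (-13914 + 18546) + 1 = 4632 + 1 = 4633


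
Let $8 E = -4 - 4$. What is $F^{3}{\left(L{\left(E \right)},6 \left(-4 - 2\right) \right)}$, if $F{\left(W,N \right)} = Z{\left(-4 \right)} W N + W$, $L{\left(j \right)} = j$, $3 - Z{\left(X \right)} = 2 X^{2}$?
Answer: $-1141166125$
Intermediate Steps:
$Z{\left(X \right)} = 3 - 2 X^{2}$
$E = -1$ ($E = \frac{-4 - 4}{8} = \frac{1}{8} \left(-8\right) = -1$)
$F{\left(W,N \right)} = W - 29 N W$ ($F{\left(W,N \right)} = \left(3 - 2 \left(-4\right)^{2}\right) W N + W = \left(3 - 32\right) W N + W = - 29 W N + W = - 29 N W + W = W - 29 N W$)
$F^{3}{\left(L{\left(E \right)},6 \left(-4 - 2\right) \right)} = \left(- (1 - 29 \cdot 6 \left(-4 - 2\right))\right)^{3} = \left(- (1 - 29 \cdot 6 \left(-6\right))\right)^{3} = \left(- (1 - -1044)\right)^{3} = \left(- (1 + 1044)\right)^{3} = \left(\left(-1\right) 1045\right)^{3} = \left(-1045\right)^{3} = -1141166125$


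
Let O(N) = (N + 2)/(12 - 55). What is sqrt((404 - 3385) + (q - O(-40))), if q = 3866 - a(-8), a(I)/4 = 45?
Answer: sqrt(1301911)/43 ≈ 26.535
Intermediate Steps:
a(I) = 180 (a(I) = 4*45 = 180)
O(N) = -2/43 - N/43 (O(N) = (2 + N)/(-43) = (2 + N)*(-1/43) = -2/43 - N/43)
q = 3686 (q = 3866 - 1*180 = 3866 - 180 = 3686)
sqrt((404 - 3385) + (q - O(-40))) = sqrt((404 - 3385) + (3686 - (-2/43 - 1/43*(-40)))) = sqrt(-2981 + (3686 - (-2/43 + 40/43))) = sqrt(-2981 + (3686 - 1*38/43)) = sqrt(-2981 + (3686 - 38/43)) = sqrt(-2981 + 158460/43) = sqrt(30277/43) = sqrt(1301911)/43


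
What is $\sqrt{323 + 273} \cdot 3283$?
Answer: $6566 \sqrt{149} \approx 80148.0$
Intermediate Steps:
$\sqrt{323 + 273} \cdot 3283 = \sqrt{596} \cdot 3283 = 2 \sqrt{149} \cdot 3283 = 6566 \sqrt{149}$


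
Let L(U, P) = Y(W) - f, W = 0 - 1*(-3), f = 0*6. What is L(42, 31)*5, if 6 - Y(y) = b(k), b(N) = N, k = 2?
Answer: 20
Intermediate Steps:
f = 0
W = 3 (W = 0 + 3 = 3)
Y(y) = 4 (Y(y) = 6 - 1*2 = 6 - 2 = 4)
L(U, P) = 4 (L(U, P) = 4 - 1*0 = 4 + 0 = 4)
L(42, 31)*5 = 4*5 = 20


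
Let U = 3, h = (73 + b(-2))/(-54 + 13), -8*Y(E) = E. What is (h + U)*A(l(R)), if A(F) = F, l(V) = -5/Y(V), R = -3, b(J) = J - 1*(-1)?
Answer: -680/41 ≈ -16.585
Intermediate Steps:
Y(E) = -E/8
b(J) = 1 + J (b(J) = J + 1 = 1 + J)
l(V) = 40/V (l(V) = -5*(-8/V) = -(-40)/V = 40/V)
h = -72/41 (h = (73 + (1 - 2))/(-54 + 13) = (73 - 1)/(-41) = 72*(-1/41) = -72/41 ≈ -1.7561)
(h + U)*A(l(R)) = (-72/41 + 3)*(40/(-3)) = 51*(40*(-⅓))/41 = (51/41)*(-40/3) = -680/41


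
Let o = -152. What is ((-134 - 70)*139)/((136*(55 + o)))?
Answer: 417/194 ≈ 2.1495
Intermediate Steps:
((-134 - 70)*139)/((136*(55 + o))) = ((-134 - 70)*139)/((136*(55 - 152))) = (-204*139)/((136*(-97))) = -28356/(-13192) = -28356*(-1/13192) = 417/194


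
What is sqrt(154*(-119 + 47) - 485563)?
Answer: I*sqrt(496651) ≈ 704.73*I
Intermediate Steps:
sqrt(154*(-119 + 47) - 485563) = sqrt(154*(-72) - 485563) = sqrt(-11088 - 485563) = sqrt(-496651) = I*sqrt(496651)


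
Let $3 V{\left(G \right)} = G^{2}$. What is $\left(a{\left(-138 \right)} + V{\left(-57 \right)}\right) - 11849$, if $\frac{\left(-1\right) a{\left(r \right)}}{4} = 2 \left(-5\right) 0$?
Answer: $-10766$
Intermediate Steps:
$V{\left(G \right)} = \frac{G^{2}}{3}$
$a{\left(r \right)} = 0$ ($a{\left(r \right)} = - 4 \cdot 2 \left(-5\right) 0 = - 4 \left(\left(-10\right) 0\right) = \left(-4\right) 0 = 0$)
$\left(a{\left(-138 \right)} + V{\left(-57 \right)}\right) - 11849 = \left(0 + \frac{\left(-57\right)^{2}}{3}\right) - 11849 = \left(0 + \frac{1}{3} \cdot 3249\right) - 11849 = \left(0 + 1083\right) - 11849 = 1083 - 11849 = -10766$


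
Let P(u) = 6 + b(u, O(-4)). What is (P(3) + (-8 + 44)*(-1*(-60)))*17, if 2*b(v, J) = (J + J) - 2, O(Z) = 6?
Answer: 36907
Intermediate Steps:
b(v, J) = -1 + J (b(v, J) = ((J + J) - 2)/2 = (2*J - 2)/2 = (-2 + 2*J)/2 = -1 + J)
P(u) = 11 (P(u) = 6 + (-1 + 6) = 6 + 5 = 11)
(P(3) + (-8 + 44)*(-1*(-60)))*17 = (11 + (-8 + 44)*(-1*(-60)))*17 = (11 + 36*60)*17 = (11 + 2160)*17 = 2171*17 = 36907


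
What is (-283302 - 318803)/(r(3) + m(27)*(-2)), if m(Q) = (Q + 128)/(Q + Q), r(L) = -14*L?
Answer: 16256835/1289 ≈ 12612.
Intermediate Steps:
m(Q) = (128 + Q)/(2*Q) (m(Q) = (128 + Q)/((2*Q)) = (128 + Q)*(1/(2*Q)) = (128 + Q)/(2*Q))
(-283302 - 318803)/(r(3) + m(27)*(-2)) = (-283302 - 318803)/(-14*3 + ((½)*(128 + 27)/27)*(-2)) = -602105/(-42 + ((½)*(1/27)*155)*(-2)) = -602105/(-42 + (155/54)*(-2)) = -602105/(-42 - 155/27) = -602105/(-1289/27) = -602105*(-27/1289) = 16256835/1289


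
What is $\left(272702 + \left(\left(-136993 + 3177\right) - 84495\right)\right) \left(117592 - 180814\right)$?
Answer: $-3438707802$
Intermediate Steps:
$\left(272702 + \left(\left(-136993 + 3177\right) - 84495\right)\right) \left(117592 - 180814\right) = \left(272702 - 218311\right) \left(-63222\right) = 54391 \left(-63222\right) = -3438707802$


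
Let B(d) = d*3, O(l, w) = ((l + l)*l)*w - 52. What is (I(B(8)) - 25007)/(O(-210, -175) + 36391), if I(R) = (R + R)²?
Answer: 22703/15398661 ≈ 0.0014743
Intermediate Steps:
O(l, w) = -52 + 2*w*l² (O(l, w) = ((2*l)*l)*w - 52 = (2*l²)*w - 52 = 2*w*l² - 52 = -52 + 2*w*l²)
B(d) = 3*d
I(R) = 4*R² (I(R) = (2*R)² = 4*R²)
(I(B(8)) - 25007)/(O(-210, -175) + 36391) = (4*(3*8)² - 25007)/((-52 + 2*(-175)*(-210)²) + 36391) = (4*24² - 25007)/((-52 + 2*(-175)*44100) + 36391) = (4*576 - 25007)/((-52 - 15435000) + 36391) = (2304 - 25007)/(-15435052 + 36391) = -22703/(-15398661) = -22703*(-1/15398661) = 22703/15398661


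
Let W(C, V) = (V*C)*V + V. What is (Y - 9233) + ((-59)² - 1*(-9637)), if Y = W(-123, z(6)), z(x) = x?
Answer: -537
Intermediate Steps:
W(C, V) = V + C*V² (W(C, V) = (C*V)*V + V = C*V² + V = V + C*V²)
Y = -4422 (Y = 6*(1 - 123*6) = 6*(1 - 738) = 6*(-737) = -4422)
(Y - 9233) + ((-59)² - 1*(-9637)) = (-4422 - 9233) + ((-59)² - 1*(-9637)) = -13655 + (3481 + 9637) = -13655 + 13118 = -537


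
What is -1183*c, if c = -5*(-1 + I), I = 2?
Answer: 5915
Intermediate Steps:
c = -5 (c = -5*(-1 + 2) = -5*1 = -5)
-1183*c = -1183*(-5) = 5915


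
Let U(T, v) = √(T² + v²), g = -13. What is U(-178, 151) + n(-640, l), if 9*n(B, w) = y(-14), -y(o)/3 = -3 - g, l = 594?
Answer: -10/3 + √54485 ≈ 230.09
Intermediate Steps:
y(o) = -30 (y(o) = -3*(-3 - 1*(-13)) = -3*(-3 + 13) = -3*10 = -30)
n(B, w) = -10/3 (n(B, w) = (⅑)*(-30) = -10/3)
U(-178, 151) + n(-640, l) = √((-178)² + 151²) - 10/3 = √(31684 + 22801) - 10/3 = √54485 - 10/3 = -10/3 + √54485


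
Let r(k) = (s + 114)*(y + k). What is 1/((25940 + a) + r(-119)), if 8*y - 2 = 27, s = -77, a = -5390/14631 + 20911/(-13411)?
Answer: 1569730728/34014804949781 ≈ 4.6148e-5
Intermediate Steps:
a = -378234131/196216341 (a = -5390*1/14631 + 20911*(-1/13411) = -5390/14631 - 20911/13411 = -378234131/196216341 ≈ -1.9276)
y = 29/8 (y = ¼ + (⅛)*27 = ¼ + 27/8 = 29/8 ≈ 3.6250)
r(k) = 1073/8 + 37*k (r(k) = (-77 + 114)*(29/8 + k) = 37*(29/8 + k) = 1073/8 + 37*k)
1/((25940 + a) + r(-119)) = 1/((25940 - 378234131/196216341) + (1073/8 + 37*(-119))) = 1/(5089473651409/196216341 + (1073/8 - 4403)) = 1/(5089473651409/196216341 - 34151/8) = 1/(34014804949781/1569730728) = 1569730728/34014804949781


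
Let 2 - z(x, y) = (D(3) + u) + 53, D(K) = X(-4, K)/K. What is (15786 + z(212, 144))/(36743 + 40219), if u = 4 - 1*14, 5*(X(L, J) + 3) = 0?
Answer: 7873/38481 ≈ 0.20459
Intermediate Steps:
X(L, J) = -3 (X(L, J) = -3 + (⅕)*0 = -3 + 0 = -3)
u = -10 (u = 4 - 14 = -10)
D(K) = -3/K
z(x, y) = -40 (z(x, y) = 2 - ((-3/3 - 10) + 53) = 2 - ((-3*⅓ - 10) + 53) = 2 - ((-1 - 10) + 53) = 2 - (-11 + 53) = 2 - 1*42 = 2 - 42 = -40)
(15786 + z(212, 144))/(36743 + 40219) = (15786 - 40)/(36743 + 40219) = 15746/76962 = 15746*(1/76962) = 7873/38481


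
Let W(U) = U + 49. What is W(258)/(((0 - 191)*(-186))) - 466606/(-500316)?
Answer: 232364469/246864253 ≈ 0.94126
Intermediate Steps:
W(U) = 49 + U
W(258)/(((0 - 191)*(-186))) - 466606/(-500316) = (49 + 258)/(((0 - 191)*(-186))) - 466606/(-500316) = 307/((-191*(-186))) - 466606*(-1/500316) = 307/35526 + 233303/250158 = 232364469/246864253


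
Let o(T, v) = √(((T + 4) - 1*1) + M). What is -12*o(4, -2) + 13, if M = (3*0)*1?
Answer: 13 - 12*√7 ≈ -18.749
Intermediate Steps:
M = 0 (M = 0*1 = 0)
o(T, v) = √(3 + T) (o(T, v) = √(((T + 4) - 1*1) + 0) = √(((4 + T) - 1) + 0) = √((3 + T) + 0) = √(3 + T))
-12*o(4, -2) + 13 = -12*√(3 + 4) + 13 = -12*√7 + 13 = 13 - 12*√7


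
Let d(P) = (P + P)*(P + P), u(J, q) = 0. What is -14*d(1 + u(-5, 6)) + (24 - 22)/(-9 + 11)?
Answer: -55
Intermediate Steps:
d(P) = 4*P² (d(P) = (2*P)*(2*P) = 4*P²)
-14*d(1 + u(-5, 6)) + (24 - 22)/(-9 + 11) = -56*(1 + 0)² + (24 - 22)/(-9 + 11) = -56*1² + 2/2 = -56 + 2*(½) = -14*4 + 1 = -56 + 1 = -55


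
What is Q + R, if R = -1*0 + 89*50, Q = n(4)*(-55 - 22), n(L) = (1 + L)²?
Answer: 2525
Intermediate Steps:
Q = -1925 (Q = (1 + 4)²*(-55 - 22) = 5²*(-77) = 25*(-77) = -1925)
R = 4450 (R = 0 + 4450 = 4450)
Q + R = -1925 + 4450 = 2525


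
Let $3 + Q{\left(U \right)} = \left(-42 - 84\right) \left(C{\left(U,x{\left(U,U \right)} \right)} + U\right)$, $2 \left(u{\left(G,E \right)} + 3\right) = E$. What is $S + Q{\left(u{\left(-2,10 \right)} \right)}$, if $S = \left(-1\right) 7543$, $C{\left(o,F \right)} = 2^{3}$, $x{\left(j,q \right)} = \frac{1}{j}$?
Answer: $-8806$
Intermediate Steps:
$u{\left(G,E \right)} = -3 + \frac{E}{2}$
$C{\left(o,F \right)} = 8$
$S = -7543$
$Q{\left(U \right)} = -1011 - 126 U$ ($Q{\left(U \right)} = -3 + \left(-42 - 84\right) \left(8 + U\right) = -3 - 126 \left(8 + U\right) = -3 - \left(1008 + 126 U\right) = -1011 - 126 U$)
$S + Q{\left(u{\left(-2,10 \right)} \right)} = -7543 - \left(1011 + 126 \left(-3 + \frac{1}{2} \cdot 10\right)\right) = -7543 - \left(1011 + 126 \left(-3 + 5\right)\right) = -7543 - 1263 = -8806$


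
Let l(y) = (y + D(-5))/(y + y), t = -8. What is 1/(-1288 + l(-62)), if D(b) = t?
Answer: -62/79821 ≈ -0.00077674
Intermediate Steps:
D(b) = -8
l(y) = (-8 + y)/(2*y) (l(y) = (y - 8)/(y + y) = (-8 + y)/((2*y)) = (-8 + y)*(1/(2*y)) = (-8 + y)/(2*y))
1/(-1288 + l(-62)) = 1/(-1288 + (½)*(-8 - 62)/(-62)) = 1/(-1288 + (½)*(-1/62)*(-70)) = 1/(-1288 + 35/62) = 1/(-79821/62) = -62/79821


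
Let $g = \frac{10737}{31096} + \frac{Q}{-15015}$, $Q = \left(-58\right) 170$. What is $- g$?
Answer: $- \frac{7197271}{7183176} \approx -1.002$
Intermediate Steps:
$Q = -9860$
$g = \frac{7197271}{7183176}$ ($g = \frac{10737}{31096} - \frac{9860}{-15015} = 10737 \cdot \frac{1}{31096} - - \frac{1972}{3003} = \frac{10737}{31096} + \frac{1972}{3003} = \frac{7197271}{7183176} \approx 1.002$)
$- g = \left(-1\right) \frac{7197271}{7183176} = - \frac{7197271}{7183176}$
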